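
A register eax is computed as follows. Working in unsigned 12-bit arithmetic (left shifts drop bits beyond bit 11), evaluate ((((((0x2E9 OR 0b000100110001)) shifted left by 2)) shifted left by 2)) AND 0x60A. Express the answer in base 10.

0x2E9 = 001011101001
0b000100110001 = 000100110001
→ OR → 001111111001 = 1017
→ shifted left by 2 (mod 2^12) → 111111100100 = 4068
→ shifted left by 2 (mod 2^12) → 111110010000 = 3984
0x60A = 011000001010
→ AND → 011000000000 = 1536

1536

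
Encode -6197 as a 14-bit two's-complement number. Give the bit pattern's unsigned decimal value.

6197 in 14 bits: 01100000110101
Invert: 10011111001010
Add 1:  10011111001011 = 10187
(Check: 2^14 - 6197 = 16384 - 6197 = 10187.)

10187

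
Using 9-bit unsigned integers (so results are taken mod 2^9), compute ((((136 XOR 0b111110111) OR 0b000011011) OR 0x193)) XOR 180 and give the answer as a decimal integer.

136 = 010001000
0b111110111 = 111110111
→ XOR → 101111111 = 383
0b000011011 = 000011011
→ OR → 101111111 = 383
0x193 = 110010011
→ OR → 111111111 = 511
180 = 010110100
→ XOR → 101001011 = 331

331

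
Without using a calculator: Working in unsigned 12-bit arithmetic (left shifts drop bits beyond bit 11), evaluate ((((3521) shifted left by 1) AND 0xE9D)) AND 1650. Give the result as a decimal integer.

3521 = 110111000001
→ shifted left by 1 (mod 2^12) → 101110000010 = 2946
0xE9D = 111010011101
→ AND → 101010000000 = 2688
1650 = 011001110010
→ AND → 001000000000 = 512

512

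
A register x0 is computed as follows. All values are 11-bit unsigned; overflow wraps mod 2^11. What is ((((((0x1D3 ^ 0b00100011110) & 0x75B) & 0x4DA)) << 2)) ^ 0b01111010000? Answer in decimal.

0x1D3 = 00111010011
0b00100011110 = 00100011110
→ ^ → 00011001101 = 205
0x75B = 11101011011
→ & → 00001001001 = 73
0x4DA = 10011011010
→ & → 00001001000 = 72
→ << 2 (mod 2^11) → 00100100000 = 288
0b01111010000 = 01111010000
→ ^ → 01011110000 = 752

752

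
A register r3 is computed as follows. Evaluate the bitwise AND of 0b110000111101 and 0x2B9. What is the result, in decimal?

57

a = 110000111101
0x2B9 = 001010111001
AND → 000000111001 = 57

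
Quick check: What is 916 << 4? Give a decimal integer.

14656

916 = 00001110010100
shift left by 4 → 11100101000000 = 14656
(equivalently, 916 × 2^4 = 916 × 16)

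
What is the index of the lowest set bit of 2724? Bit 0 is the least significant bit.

2724 = 101010100100
Trailing zeros: 2, so the lowest set bit is bit 2 (value 4).

2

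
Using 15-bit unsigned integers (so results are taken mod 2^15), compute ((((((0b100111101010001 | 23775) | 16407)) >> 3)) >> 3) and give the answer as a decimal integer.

383

0b100111101010001 = 100111101010001
23775 = 101110011011111
→ | → 101111111011111 = 24543
16407 = 100000000010111
→ | → 101111111011111 = 24543
→ >> 3 → 000101111111011 = 3067
→ >> 3 → 000000101111111 = 383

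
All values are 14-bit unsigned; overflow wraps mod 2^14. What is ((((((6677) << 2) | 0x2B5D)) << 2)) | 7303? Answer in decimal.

15863

6677 = 01101000010101
→ << 2 (mod 2^14) → 10100001010100 = 10324
0x2B5D = 10101101011101
→ | → 10101101011101 = 11101
→ << 2 (mod 2^14) → 10110101110100 = 11636
7303 = 01110010000111
→ | → 11110111110111 = 15863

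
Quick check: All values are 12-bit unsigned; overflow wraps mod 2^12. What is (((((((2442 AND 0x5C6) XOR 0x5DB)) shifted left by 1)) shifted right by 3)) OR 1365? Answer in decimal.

2442 = 100110001010
0x5C6 = 010111000110
→ AND → 000110000010 = 386
0x5DB = 010111011011
→ XOR → 010001011001 = 1113
→ shifted left by 1 (mod 2^12) → 100010110010 = 2226
→ shifted right by 3 → 000100010110 = 278
1365 = 010101010101
→ OR → 010101010111 = 1367

1367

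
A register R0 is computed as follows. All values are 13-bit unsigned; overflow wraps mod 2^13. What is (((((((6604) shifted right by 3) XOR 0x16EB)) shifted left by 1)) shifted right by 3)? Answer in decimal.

372

6604 = 1100111001100
→ shifted right by 3 → 0001100111001 = 825
0x16EB = 1011011101011
→ XOR → 1010111010010 = 5586
→ shifted left by 1 (mod 2^13) → 0101110100100 = 2980
→ shifted right by 3 → 0000101110100 = 372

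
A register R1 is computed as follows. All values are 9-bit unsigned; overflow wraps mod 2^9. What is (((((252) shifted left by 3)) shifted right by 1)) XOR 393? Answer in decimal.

252 = 011111100
→ shifted left by 3 (mod 2^9) → 111100000 = 480
→ shifted right by 1 → 011110000 = 240
393 = 110001001
→ XOR → 101111001 = 377

377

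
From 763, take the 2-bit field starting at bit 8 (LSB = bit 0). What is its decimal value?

2

v = 0001011111011
Shift right by 8: 00010
Mask low 2 bits: 10 = 2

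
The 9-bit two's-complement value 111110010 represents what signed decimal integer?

-14

pattern = 111110010 (MSB is 1 ⇒ negative)
Invert: 000001101, add 1 → 000001110 = 14, so the value is -14.
(Equivalently: 498 - 2^9 = 498 - 512 = -14.)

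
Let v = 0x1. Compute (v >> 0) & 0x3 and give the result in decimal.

1

v = 00000000000001
Shift right by 0: 00000000000001
Mask low 2 bits: 01 = 1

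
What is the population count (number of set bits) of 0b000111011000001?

n = 111011000001
Count the 1s: 1 + 1 + 1 + 1 + 1 + 1 = 6

6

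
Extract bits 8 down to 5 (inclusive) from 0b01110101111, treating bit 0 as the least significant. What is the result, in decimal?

13

v = 01110101111
Shift right by 5: 011101
Mask low 4 bits: 1101 = 13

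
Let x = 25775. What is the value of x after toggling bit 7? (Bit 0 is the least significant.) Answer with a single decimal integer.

25647

x = 110010010101111
bit 7 is currently 1; toggle it via x ^ (1 << 7) = x ^ 128
→ 110010000101111 = 25647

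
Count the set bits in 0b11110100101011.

9

n = 11110100101011
Count the 1s: 1 + 1 + 1 + 1 + 1 + 1 + 1 + 1 + 1 = 9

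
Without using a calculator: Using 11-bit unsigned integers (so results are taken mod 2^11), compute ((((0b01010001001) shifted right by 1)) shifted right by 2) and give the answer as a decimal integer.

81

0b01010001001 = 01010001001
→ shifted right by 1 → 00101000100 = 324
→ shifted right by 2 → 00001010001 = 81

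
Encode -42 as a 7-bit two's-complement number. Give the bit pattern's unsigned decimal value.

42 in 7 bits: 0101010
Invert: 1010101
Add 1:  1010110 = 86
(Check: 2^7 - 42 = 128 - 42 = 86.)

86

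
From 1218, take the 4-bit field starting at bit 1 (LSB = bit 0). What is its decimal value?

1

v = 10011000010
Shift right by 1: 1001100001
Mask low 4 bits: 0001 = 1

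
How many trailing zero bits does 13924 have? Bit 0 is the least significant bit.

13924 = 11011001100100
Trailing zeros: 2, so the lowest set bit is bit 2 (value 4).

2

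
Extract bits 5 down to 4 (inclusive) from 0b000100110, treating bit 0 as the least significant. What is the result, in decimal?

2

v = 000100110
Shift right by 4: 00010
Mask low 2 bits: 10 = 2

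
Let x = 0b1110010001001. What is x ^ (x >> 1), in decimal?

4813

x = 1110010001001 = 7305
x>>1 = 0111001000100
XOR  = 1001011001101 = 4813
(x ^ (x >> 1) gives the standard binary-reflected Gray code of x.)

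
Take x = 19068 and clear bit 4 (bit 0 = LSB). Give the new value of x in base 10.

x = 100101001111100
bit 4 is currently 1; clear it via x & ~(1 << 4) = x & ~16
→ 100101001101100 = 19052

19052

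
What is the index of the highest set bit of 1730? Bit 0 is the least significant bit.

10

1730 = 11011000010
The topmost 1 is at position 10 (since 2^10 = 1024 ≤ 1730 < 2048).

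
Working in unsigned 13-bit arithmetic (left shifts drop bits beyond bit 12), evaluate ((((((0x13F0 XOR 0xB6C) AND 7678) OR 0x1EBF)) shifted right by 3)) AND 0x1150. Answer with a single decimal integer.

0x13F0 = 1001111110000
0xB6C = 0101101101100
→ XOR → 1100010011100 = 6300
7678 = 1110111111110
→ AND → 1100010011100 = 6300
0x1EBF = 1111010111111
→ OR → 1111010111111 = 7871
→ shifted right by 3 → 0001111010111 = 983
0x1150 = 1000101010000
→ AND → 0000101010000 = 336

336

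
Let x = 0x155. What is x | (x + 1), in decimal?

343

x = 101010101 = 341
x + 1 = 101010110
OR    = 101010111 = 343
(x | (x + 1) sets the lowest cleared bit.)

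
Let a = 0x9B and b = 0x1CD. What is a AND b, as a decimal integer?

0x9B = 010011011
0x1CD = 111001101
AND → 010001001 = 137

137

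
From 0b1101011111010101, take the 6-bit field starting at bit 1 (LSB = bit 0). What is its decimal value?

v = 1101011111010101
Shift right by 1: 110101111101010
Mask low 6 bits: 101010 = 42

42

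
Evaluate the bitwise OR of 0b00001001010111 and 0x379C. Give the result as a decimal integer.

a = 00001001010111
0x379C = 11011110011100
 OR → 11011111011111 = 14303

14303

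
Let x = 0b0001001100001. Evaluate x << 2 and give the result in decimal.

x = 001001100001
shift left by 2 → 100110000100 = 2436
(equivalently, 609 × 2^2 = 609 × 4)

2436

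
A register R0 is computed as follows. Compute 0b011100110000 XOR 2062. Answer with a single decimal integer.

3902

a = 011100110000
2062 = 100000001110
XOR → 111100111110 = 3902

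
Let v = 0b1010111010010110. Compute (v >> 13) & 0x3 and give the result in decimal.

1

v = 1010111010010110
Shift right by 13: 101
Mask low 2 bits: 01 = 1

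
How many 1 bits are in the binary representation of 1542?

4

1542 = 11000000110
Count the 1s: 1 + 1 + 1 + 1 = 4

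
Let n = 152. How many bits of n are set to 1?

3

152 = 10011000
Count the 1s: 1 + 1 + 1 = 3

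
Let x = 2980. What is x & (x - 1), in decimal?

2976

x = 101110100100 = 2980
x - 1 = 101110100011
AND   = 101110100000 = 2976
(x & (x - 1) clears the lowest set bit of x.)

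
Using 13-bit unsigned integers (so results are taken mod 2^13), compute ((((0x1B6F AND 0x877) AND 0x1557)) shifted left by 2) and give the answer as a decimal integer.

0x1B6F = 1101101101111
0x877 = 0100001110111
→ AND → 0100001100111 = 2151
0x1557 = 1010101010111
→ AND → 0000001000111 = 71
→ shifted left by 2 (mod 2^13) → 0000100011100 = 284

284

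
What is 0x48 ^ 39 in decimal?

0x48 = 1001000
39 = 0100111
XOR → 1101111 = 111

111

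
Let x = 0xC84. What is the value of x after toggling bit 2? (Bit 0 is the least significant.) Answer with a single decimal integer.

3200

x = 110010000100
bit 2 is currently 1; toggle it via x ^ (1 << 2) = x ^ 4
→ 110010000000 = 3200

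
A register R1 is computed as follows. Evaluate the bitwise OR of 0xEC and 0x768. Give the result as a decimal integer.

0xEC = 00011101100
0x768 = 11101101000
 OR → 11111101100 = 2028

2028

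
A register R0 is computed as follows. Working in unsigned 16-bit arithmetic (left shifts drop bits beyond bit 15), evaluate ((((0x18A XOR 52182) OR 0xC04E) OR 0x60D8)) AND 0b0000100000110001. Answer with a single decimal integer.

0x18A = 0000000110001010
52182 = 1100101111010110
→ XOR → 1100101001011100 = 51804
0xC04E = 1100000001001110
→ OR → 1100101001011110 = 51806
0x60D8 = 0110000011011000
→ OR → 1110101011011110 = 60126
0b0000100000110001 = 0000100000110001
→ AND → 0000100000010000 = 2064

2064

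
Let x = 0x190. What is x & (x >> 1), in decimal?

x = 110010000 = 400
x>>1 = 011001000
AND  = 010000000 = 128
(x & (x >> 1) has a 1 wherever x has two consecutive 1 bits.)

128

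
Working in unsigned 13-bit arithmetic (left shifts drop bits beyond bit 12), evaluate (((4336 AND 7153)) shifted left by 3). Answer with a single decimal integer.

4336 = 1000011110000
7153 = 1101111110001
→ AND → 1000011110000 = 4336
→ shifted left by 3 (mod 2^13) → 0011110000000 = 1920

1920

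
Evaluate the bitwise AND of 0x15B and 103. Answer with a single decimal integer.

67

0x15B = 101011011
103 = 001100111
AND → 001000011 = 67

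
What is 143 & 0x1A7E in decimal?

14

143 = 0000010001111
0x1A7E = 1101001111110
AND → 0000000001110 = 14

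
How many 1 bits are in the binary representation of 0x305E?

0x305E = 11000001011110
Count the 1s: 1 + 1 + 1 + 1 + 1 + 1 + 1 = 7

7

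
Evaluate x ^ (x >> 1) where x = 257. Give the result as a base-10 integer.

x = 100000001 = 257
x>>1 = 010000000
XOR  = 110000001 = 385
(x ^ (x >> 1) gives the standard binary-reflected Gray code of x.)

385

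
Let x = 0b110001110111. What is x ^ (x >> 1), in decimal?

x = 110001110111 = 3191
x>>1 = 011000111011
XOR  = 101001001100 = 2636
(x ^ (x >> 1) gives the standard binary-reflected Gray code of x.)

2636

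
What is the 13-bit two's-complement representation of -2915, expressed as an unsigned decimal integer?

5277

2915 in 13 bits: 0101101100011
Invert: 1010010011100
Add 1:  1010010011101 = 5277
(Check: 2^13 - 2915 = 8192 - 2915 = 5277.)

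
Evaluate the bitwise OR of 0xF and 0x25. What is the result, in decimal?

47

0xF = 001111
0x25 = 100101
 OR → 101111 = 47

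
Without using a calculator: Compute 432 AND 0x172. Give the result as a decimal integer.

304

432 = 110110000
0x172 = 101110010
AND → 100110000 = 304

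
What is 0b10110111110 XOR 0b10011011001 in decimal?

359

a = 10110111110
b = 10011011001
XOR → 00101100111 = 359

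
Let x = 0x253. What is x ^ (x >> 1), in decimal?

x = 1001010011 = 595
x>>1 = 0100101001
XOR  = 1101111010 = 890
(x ^ (x >> 1) gives the standard binary-reflected Gray code of x.)

890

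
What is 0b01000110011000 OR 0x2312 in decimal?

a = 01000110011000
0x2312 = 10001100010010
 OR → 11001110011010 = 13210

13210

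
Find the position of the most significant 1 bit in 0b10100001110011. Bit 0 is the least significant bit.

0b10100001110011 = 10100001110011
The topmost 1 is at position 13 (since 2^13 = 8192 ≤ 10355 < 16384).

13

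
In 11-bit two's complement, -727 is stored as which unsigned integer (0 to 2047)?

1321

727 in 11 bits: 01011010111
Invert: 10100101000
Add 1:  10100101001 = 1321
(Check: 2^11 - 727 = 2048 - 727 = 1321.)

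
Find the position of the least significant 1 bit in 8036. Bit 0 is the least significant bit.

2

8036 = 1111101100100
Trailing zeros: 2, so the lowest set bit is bit 2 (value 4).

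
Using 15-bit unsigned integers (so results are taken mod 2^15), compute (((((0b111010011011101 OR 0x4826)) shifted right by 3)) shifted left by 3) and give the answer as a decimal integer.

0b111010011011101 = 111010011011101
0x4826 = 100100000100110
→ OR → 111110011111111 = 31999
→ shifted right by 3 → 000111110011111 = 3999
→ shifted left by 3 (mod 2^15) → 111110011111000 = 31992

31992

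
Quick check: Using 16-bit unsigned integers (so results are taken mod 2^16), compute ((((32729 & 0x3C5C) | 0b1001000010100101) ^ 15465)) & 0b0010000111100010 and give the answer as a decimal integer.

32729 = 0111111111011001
0x3C5C = 0011110001011100
→ & → 0011110001011000 = 15448
0b1001000010100101 = 1001000010100101
→ | → 1011110011111101 = 48381
15465 = 0011110001101001
→ ^ → 1000000010010100 = 32916
0b0010000111100010 = 0010000111100010
→ & → 0000000010000000 = 128

128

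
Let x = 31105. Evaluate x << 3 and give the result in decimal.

248840

31105 = 000111100110000001
shift left by 3 → 111100110000001000 = 248840
(equivalently, 31105 × 2^3 = 31105 × 8)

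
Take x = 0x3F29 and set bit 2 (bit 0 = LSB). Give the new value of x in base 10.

x = 011111100101001
bit 2 is currently 0; set it via x | (1 << 2) = x | 4
→ 011111100101101 = 16173

16173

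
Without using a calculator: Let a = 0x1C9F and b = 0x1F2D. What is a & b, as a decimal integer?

0x1C9F = 1110010011111
0x1F2D = 1111100101101
AND → 1110000001101 = 7181

7181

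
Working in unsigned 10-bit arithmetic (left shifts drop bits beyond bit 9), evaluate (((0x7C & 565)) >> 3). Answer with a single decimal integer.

6

0x7C = 0001111100
565 = 1000110101
→ & → 0000110100 = 52
→ >> 3 → 0000000110 = 6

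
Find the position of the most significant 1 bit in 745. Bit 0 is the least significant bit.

745 = 1011101001
The topmost 1 is at position 9 (since 2^9 = 512 ≤ 745 < 1024).

9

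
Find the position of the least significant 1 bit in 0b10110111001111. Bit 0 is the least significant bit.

0

0b10110111001111 = 10110111001111
Trailing zeros: 0, so the lowest set bit is bit 0 (value 1).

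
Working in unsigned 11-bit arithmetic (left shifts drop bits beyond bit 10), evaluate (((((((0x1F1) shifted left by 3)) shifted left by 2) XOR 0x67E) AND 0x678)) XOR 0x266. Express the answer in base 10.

0x1F1 = 00111110001
→ shifted left by 3 (mod 2^11) → 11110001000 = 1928
→ shifted left by 2 (mod 2^11) → 11000100000 = 1568
0x67E = 11001111110
→ XOR → 00001011110 = 94
0x678 = 11001111000
→ AND → 00001011000 = 88
0x266 = 01001100110
→ XOR → 01000111110 = 574

574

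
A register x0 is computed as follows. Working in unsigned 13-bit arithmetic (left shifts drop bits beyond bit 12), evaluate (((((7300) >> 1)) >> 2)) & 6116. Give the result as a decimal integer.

7300 = 1110010000100
→ >> 1 → 0111001000010 = 3650
→ >> 2 → 0001110010000 = 912
6116 = 1011111100100
→ & → 0001110000000 = 896

896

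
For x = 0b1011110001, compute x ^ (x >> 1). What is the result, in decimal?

905

x = 1011110001 = 753
x>>1 = 0101111000
XOR  = 1110001001 = 905
(x ^ (x >> 1) gives the standard binary-reflected Gray code of x.)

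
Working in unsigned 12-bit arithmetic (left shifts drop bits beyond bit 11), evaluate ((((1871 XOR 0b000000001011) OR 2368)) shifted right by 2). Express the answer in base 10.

977

1871 = 011101001111
0b000000001011 = 000000001011
→ XOR → 011101000100 = 1860
2368 = 100101000000
→ OR → 111101000100 = 3908
→ shifted right by 2 → 001111010001 = 977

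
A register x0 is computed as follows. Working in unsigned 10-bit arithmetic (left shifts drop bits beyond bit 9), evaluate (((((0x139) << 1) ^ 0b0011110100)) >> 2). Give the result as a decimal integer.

0x139 = 0100111001
→ << 1 (mod 2^10) → 1001110010 = 626
0b0011110100 = 0011110100
→ ^ → 1010000110 = 646
→ >> 2 → 0010100001 = 161

161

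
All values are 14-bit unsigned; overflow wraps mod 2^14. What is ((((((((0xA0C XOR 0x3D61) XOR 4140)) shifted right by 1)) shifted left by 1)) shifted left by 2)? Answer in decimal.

0xA0C = 00101000001100
0x3D61 = 11110101100001
→ XOR → 11011101101101 = 14189
4140 = 01000000101100
→ XOR → 10011101000001 = 10049
→ shifted right by 1 → 01001110100000 = 5024
→ shifted left by 1 (mod 2^14) → 10011101000000 = 10048
→ shifted left by 2 (mod 2^14) → 01110100000000 = 7424

7424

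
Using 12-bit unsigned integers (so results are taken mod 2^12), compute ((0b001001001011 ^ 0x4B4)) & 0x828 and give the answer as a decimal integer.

0b001001001011 = 001001001011
0x4B4 = 010010110100
→ ^ → 011011111111 = 1791
0x828 = 100000101000
→ & → 000000101000 = 40

40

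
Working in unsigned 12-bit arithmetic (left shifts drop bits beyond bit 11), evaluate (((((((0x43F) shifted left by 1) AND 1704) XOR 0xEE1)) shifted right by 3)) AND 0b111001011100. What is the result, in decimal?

88

0x43F = 010000111111
→ shifted left by 1 (mod 2^12) → 100001111110 = 2174
1704 = 011010101000
→ AND → 000000101000 = 40
0xEE1 = 111011100001
→ XOR → 111011001001 = 3785
→ shifted right by 3 → 000111011001 = 473
0b111001011100 = 111001011100
→ AND → 000001011000 = 88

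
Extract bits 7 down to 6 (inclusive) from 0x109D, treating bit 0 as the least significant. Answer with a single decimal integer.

2

v = 0001000010011101
Shift right by 6: 0001000010
Mask low 2 bits: 10 = 2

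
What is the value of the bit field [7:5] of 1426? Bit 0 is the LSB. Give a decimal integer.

4

v = 0010110010010
Shift right by 5: 00101100
Mask low 3 bits: 100 = 4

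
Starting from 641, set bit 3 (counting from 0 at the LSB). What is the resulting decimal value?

x = 001010000001
bit 3 is currently 0; set it via x | (1 << 3) = x | 8
→ 001010001001 = 649

649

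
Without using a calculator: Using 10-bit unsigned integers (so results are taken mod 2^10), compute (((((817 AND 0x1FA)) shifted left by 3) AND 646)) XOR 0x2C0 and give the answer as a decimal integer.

576

817 = 1100110001
0x1FA = 0111111010
→ AND → 0100110000 = 304
→ shifted left by 3 (mod 2^10) → 0110000000 = 384
646 = 1010000110
→ AND → 0010000000 = 128
0x2C0 = 1011000000
→ XOR → 1001000000 = 576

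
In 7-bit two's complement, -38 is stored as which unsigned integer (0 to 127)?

90

38 in 7 bits: 0100110
Invert: 1011001
Add 1:  1011010 = 90
(Check: 2^7 - 38 = 128 - 38 = 90.)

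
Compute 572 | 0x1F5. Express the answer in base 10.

572 = 1000111100
0x1F5 = 0111110101
 OR → 1111111101 = 1021

1021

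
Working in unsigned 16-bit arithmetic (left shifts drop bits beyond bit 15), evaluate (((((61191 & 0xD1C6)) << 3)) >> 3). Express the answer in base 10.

262

61191 = 1110111100000111
0xD1C6 = 1101000111000110
→ & → 1100000100000110 = 49414
→ << 3 (mod 2^16) → 0000100000110000 = 2096
→ >> 3 → 0000000100000110 = 262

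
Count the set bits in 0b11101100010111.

9

n = 11101100010111
Count the 1s: 1 + 1 + 1 + 1 + 1 + 1 + 1 + 1 + 1 = 9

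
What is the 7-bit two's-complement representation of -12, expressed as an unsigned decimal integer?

12 in 7 bits: 0001100
Invert: 1110011
Add 1:  1110100 = 116
(Check: 2^7 - 12 = 128 - 12 = 116.)

116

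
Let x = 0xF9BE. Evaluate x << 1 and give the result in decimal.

127868

0xF9BE = 01111100110111110
shift left by 1 → 11111001101111100 = 127868
(equivalently, 63934 × 2^1 = 63934 × 2)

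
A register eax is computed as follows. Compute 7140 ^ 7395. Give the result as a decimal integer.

1799

7140 = 1101111100100
7395 = 1110011100011
XOR → 0011100000111 = 1799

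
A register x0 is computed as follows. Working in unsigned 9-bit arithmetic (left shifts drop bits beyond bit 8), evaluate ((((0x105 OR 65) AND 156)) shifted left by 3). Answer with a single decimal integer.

0x105 = 100000101
65 = 001000001
→ OR → 101000101 = 325
156 = 010011100
→ AND → 000000100 = 4
→ shifted left by 3 (mod 2^9) → 000100000 = 32

32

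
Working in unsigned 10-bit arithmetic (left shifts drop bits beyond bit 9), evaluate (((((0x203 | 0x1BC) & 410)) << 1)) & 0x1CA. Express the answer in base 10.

0x203 = 1000000011
0x1BC = 0110111100
→ | → 1110111111 = 959
410 = 0110011010
→ & → 0110011010 = 410
→ << 1 (mod 2^10) → 1100110100 = 820
0x1CA = 0111001010
→ & → 0100000000 = 256

256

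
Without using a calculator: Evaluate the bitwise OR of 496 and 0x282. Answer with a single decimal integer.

496 = 0111110000
0x282 = 1010000010
 OR → 1111110010 = 1010

1010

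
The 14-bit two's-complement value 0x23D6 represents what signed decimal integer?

-7210

pattern = 10001111010110 (MSB is 1 ⇒ negative)
Invert: 01110000101001, add 1 → 01110000101010 = 7210, so the value is -7210.
(Equivalently: 9174 - 2^14 = 9174 - 16384 = -7210.)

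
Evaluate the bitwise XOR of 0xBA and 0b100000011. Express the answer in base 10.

441

0xBA = 010111010
b = 100000011
XOR → 110111001 = 441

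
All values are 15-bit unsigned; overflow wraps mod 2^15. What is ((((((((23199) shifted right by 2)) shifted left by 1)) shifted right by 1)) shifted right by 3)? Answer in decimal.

724

23199 = 101101010011111
→ shifted right by 2 → 001011010100111 = 5799
→ shifted left by 1 (mod 2^15) → 010110101001110 = 11598
→ shifted right by 1 → 001011010100111 = 5799
→ shifted right by 3 → 000001011010100 = 724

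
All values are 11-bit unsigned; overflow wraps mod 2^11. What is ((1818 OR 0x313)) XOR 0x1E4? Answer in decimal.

1791

1818 = 11100011010
0x313 = 01100010011
→ OR → 11100011011 = 1819
0x1E4 = 00111100100
→ XOR → 11011111111 = 1791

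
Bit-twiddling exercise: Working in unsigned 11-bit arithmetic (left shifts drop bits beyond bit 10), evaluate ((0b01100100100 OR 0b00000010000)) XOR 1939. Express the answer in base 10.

0b01100100100 = 01100100100
0b00000010000 = 00000010000
→ OR → 01100110100 = 820
1939 = 11110010011
→ XOR → 10010100111 = 1191

1191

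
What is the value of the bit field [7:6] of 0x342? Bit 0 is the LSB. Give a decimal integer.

v = 1101000010
Shift right by 6: 1101
Mask low 2 bits: 01 = 1

1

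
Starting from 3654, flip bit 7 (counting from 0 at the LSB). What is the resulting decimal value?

x = 111001000110
bit 7 is currently 0; toggle it via x ^ (1 << 7) = x ^ 128
→ 111011000110 = 3782

3782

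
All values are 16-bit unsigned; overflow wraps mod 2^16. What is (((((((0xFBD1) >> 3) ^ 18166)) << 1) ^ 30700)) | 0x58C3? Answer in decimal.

56567

0xFBD1 = 1111101111010001
→ >> 3 → 0001111101111010 = 8058
18166 = 0100011011110110
→ ^ → 0101100110001100 = 22924
→ << 1 (mod 2^16) → 1011001100011000 = 45848
30700 = 0111011111101100
→ ^ → 1100010011110100 = 50420
0x58C3 = 0101100011000011
→ | → 1101110011110111 = 56567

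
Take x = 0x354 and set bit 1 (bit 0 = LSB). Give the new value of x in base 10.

x = 1101010100
bit 1 is currently 0; set it via x | (1 << 1) = x | 2
→ 1101010110 = 854

854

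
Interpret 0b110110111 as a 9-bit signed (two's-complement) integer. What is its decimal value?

-73

pattern = 110110111 (MSB is 1 ⇒ negative)
Invert: 001001000, add 1 → 001001001 = 73, so the value is -73.
(Equivalently: 439 - 2^9 = 439 - 512 = -73.)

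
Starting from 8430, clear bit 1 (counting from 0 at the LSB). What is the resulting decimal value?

8428

x = 10000011101110
bit 1 is currently 1; clear it via x & ~(1 << 1) = x & ~2
→ 10000011101100 = 8428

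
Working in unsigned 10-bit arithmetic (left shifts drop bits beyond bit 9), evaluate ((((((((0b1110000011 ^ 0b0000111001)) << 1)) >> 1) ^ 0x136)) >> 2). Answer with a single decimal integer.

35

0b1110000011 = 1110000011
0b0000111001 = 0000111001
→ ^ → 1110111010 = 954
→ << 1 (mod 2^10) → 1101110100 = 884
→ >> 1 → 0110111010 = 442
0x136 = 0100110110
→ ^ → 0010001100 = 140
→ >> 2 → 0000100011 = 35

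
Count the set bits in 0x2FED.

11

0x2FED = 10111111101101
Count the 1s: 1 + 1 + 1 + 1 + 1 + 1 + 1 + 1 + 1 + 1 + 1 = 11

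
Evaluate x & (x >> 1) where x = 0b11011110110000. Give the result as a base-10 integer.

5008

x = 11011110110000 = 14256
x>>1 = 01101111011000
AND  = 01001110010000 = 5008
(x & (x >> 1) has a 1 wherever x has two consecutive 1 bits.)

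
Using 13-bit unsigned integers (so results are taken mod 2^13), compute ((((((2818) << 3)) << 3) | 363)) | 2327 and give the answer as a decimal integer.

2559

2818 = 0101100000010
→ << 3 (mod 2^13) → 1100000010000 = 6160
→ << 3 (mod 2^13) → 0000010000000 = 128
363 = 0000101101011
→ | → 0000111101011 = 491
2327 = 0100100010111
→ | → 0100111111111 = 2559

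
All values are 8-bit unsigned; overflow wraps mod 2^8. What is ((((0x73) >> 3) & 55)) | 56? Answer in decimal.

62

0x73 = 01110011
→ >> 3 → 00001110 = 14
55 = 00110111
→ & → 00000110 = 6
56 = 00111000
→ | → 00111110 = 62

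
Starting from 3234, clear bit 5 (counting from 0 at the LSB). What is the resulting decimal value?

x = 0110010100010
bit 5 is currently 1; clear it via x & ~(1 << 5) = x & ~32
→ 0110010000010 = 3202

3202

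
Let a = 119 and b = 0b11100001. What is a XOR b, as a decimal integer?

119 = 01110111
b = 11100001
XOR → 10010110 = 150

150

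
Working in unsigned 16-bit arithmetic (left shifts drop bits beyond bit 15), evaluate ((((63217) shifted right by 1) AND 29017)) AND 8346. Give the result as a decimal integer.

8216

63217 = 1111011011110001
→ shifted right by 1 → 0111101101111000 = 31608
29017 = 0111000101011001
→ AND → 0111000101011000 = 29016
8346 = 0010000010011010
→ AND → 0010000000011000 = 8216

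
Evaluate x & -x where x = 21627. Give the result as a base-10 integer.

1

x = 101010001111011 = 21627
-x (two's complement) = …010101110000101
AND   = 000000000000001 = 1
(x & -x isolates the lowest set bit of x.)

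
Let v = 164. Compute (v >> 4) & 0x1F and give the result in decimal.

10

v = 0010100100
Shift right by 4: 001010
Mask low 5 bits: 01010 = 10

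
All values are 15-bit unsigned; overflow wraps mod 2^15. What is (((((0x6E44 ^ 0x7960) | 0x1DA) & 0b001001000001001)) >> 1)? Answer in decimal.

0x6E44 = 110111001000100
0x7960 = 111100101100000
→ ^ → 001011100100100 = 5924
0x1DA = 000000111011010
→ | → 001011111111110 = 6142
0b001001000001001 = 001001000001001
→ & → 001001000001000 = 4616
→ >> 1 → 000100100000100 = 2308

2308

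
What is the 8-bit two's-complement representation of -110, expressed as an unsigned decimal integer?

146

110 in 8 bits: 01101110
Invert: 10010001
Add 1:  10010010 = 146
(Check: 2^8 - 110 = 256 - 110 = 146.)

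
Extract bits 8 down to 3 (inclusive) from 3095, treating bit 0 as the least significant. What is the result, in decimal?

2

v = 110000010111
Shift right by 3: 110000010
Mask low 6 bits: 000010 = 2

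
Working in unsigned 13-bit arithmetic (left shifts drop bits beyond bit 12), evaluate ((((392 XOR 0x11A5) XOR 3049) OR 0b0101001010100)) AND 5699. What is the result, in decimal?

392 = 0000110001000
0x11A5 = 1000110100101
→ XOR → 1000000101101 = 4141
3049 = 0101111101001
→ XOR → 1101111000100 = 7108
0b0101001010100 = 0101001010100
→ OR → 1101111010100 = 7124
5699 = 1011001000011
→ AND → 1001001000000 = 4672

4672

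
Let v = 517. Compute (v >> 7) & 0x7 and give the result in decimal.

v = 001000000101
Shift right by 7: 00100
Mask low 3 bits: 100 = 4

4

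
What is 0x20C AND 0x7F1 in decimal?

0x20C = 01000001100
0x7F1 = 11111110001
AND → 01000000000 = 512

512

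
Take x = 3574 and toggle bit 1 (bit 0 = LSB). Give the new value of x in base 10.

3572

x = 00110111110110
bit 1 is currently 1; toggle it via x ^ (1 << 1) = x ^ 2
→ 00110111110100 = 3572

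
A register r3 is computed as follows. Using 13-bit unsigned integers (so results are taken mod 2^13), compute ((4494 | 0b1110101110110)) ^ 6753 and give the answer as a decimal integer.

1951

4494 = 1000110001110
0b1110101110110 = 1110101110110
→ | → 1110111111110 = 7678
6753 = 1101001100001
→ ^ → 0011110011111 = 1951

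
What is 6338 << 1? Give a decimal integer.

12676

6338 = 01100011000010
shift left by 1 → 11000110000100 = 12676
(equivalently, 6338 × 2^1 = 6338 × 2)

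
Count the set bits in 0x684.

0x684 = 11010000100
Count the 1s: 1 + 1 + 1 + 1 = 4

4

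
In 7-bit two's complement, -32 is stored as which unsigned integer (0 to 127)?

96

32 in 7 bits: 0100000
Invert: 1011111
Add 1:  1100000 = 96
(Check: 2^7 - 32 = 128 - 32 = 96.)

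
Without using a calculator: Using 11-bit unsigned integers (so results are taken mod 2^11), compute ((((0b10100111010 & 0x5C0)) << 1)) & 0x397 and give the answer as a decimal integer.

512

0b10100111010 = 10100111010
0x5C0 = 10111000000
→ & → 10100000000 = 1280
→ << 1 (mod 2^11) → 01000000000 = 512
0x397 = 01110010111
→ & → 01000000000 = 512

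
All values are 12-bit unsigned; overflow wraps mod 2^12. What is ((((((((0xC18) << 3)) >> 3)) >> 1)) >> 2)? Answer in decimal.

3

0xC18 = 110000011000
→ << 3 (mod 2^12) → 000011000000 = 192
→ >> 3 → 000000011000 = 24
→ >> 1 → 000000001100 = 12
→ >> 2 → 000000000011 = 3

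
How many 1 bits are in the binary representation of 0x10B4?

0x10B4 = 1000010110100
Count the 1s: 1 + 1 + 1 + 1 + 1 = 5

5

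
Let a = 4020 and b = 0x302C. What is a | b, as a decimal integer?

16316

4020 = 00111110110100
0x302C = 11000000101100
 OR → 11111110111100 = 16316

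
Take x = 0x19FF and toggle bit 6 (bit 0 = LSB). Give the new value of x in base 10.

6591

x = 1100111111111
bit 6 is currently 1; toggle it via x ^ (1 << 6) = x ^ 64
→ 1100110111111 = 6591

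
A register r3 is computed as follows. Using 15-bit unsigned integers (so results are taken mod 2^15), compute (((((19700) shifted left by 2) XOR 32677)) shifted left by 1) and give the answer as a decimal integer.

19700 = 100110011110100
→ shifted left by 2 (mod 2^15) → 011001111010000 = 13264
32677 = 111111110100101
→ XOR → 100110001110101 = 19573
→ shifted left by 1 (mod 2^15) → 001100011101010 = 6378

6378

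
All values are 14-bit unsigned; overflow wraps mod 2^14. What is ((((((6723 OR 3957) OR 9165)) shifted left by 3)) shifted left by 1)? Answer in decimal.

6723 = 01101001000011
3957 = 00111101110101
→ OR → 01111101110111 = 8055
9165 = 10001111001101
→ OR → 11111111111111 = 16383
→ shifted left by 3 (mod 2^14) → 11111111111000 = 16376
→ shifted left by 1 (mod 2^14) → 11111111110000 = 16368

16368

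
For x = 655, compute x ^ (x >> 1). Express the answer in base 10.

968

x = 1010001111 = 655
x>>1 = 0101000111
XOR  = 1111001000 = 968
(x ^ (x >> 1) gives the standard binary-reflected Gray code of x.)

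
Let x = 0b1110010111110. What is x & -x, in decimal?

2

x = 1110010111110 = 7358
-x (two's complement) = …0001101000010
AND   = 0000000000010 = 2
(x & -x isolates the lowest set bit of x.)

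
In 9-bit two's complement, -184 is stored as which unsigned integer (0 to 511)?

184 in 9 bits: 010111000
Invert: 101000111
Add 1:  101001000 = 328
(Check: 2^9 - 184 = 512 - 184 = 328.)

328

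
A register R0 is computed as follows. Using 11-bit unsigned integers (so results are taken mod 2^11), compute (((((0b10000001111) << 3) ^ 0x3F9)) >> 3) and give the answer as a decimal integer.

0b10000001111 = 10000001111
→ << 3 (mod 2^11) → 00001111000 = 120
0x3F9 = 01111111001
→ ^ → 01110000001 = 897
→ >> 3 → 00001110000 = 112

112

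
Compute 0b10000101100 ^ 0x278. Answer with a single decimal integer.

a = 10000101100
0x278 = 01001111000
XOR → 11001010100 = 1620

1620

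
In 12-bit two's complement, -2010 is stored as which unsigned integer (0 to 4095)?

2086

2010 in 12 bits: 011111011010
Invert: 100000100101
Add 1:  100000100110 = 2086
(Check: 2^12 - 2010 = 4096 - 2010 = 2086.)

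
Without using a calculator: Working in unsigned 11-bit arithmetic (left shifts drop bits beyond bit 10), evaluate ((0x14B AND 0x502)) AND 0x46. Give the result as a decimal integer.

2

0x14B = 00101001011
0x502 = 10100000010
→ AND → 00100000010 = 258
0x46 = 00001000110
→ AND → 00000000010 = 2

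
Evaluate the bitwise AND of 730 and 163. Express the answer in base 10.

130

730 = 1011011010
163 = 0010100011
AND → 0010000010 = 130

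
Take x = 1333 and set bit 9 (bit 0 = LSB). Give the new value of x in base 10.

x = 10100110101
bit 9 is currently 0; set it via x | (1 << 9) = x | 512
→ 11100110101 = 1845

1845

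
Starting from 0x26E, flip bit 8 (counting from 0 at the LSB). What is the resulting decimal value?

x = 1001101110
bit 8 is currently 0; toggle it via x ^ (1 << 8) = x ^ 256
→ 1101101110 = 878

878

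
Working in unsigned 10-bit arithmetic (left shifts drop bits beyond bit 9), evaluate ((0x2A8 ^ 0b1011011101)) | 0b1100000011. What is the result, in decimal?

0x2A8 = 1010101000
0b1011011101 = 1011011101
→ ^ → 0001110101 = 117
0b1100000011 = 1100000011
→ | → 1101110111 = 887

887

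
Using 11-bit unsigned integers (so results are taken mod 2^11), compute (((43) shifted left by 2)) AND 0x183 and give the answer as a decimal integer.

43 = 00000101011
→ shifted left by 2 (mod 2^11) → 00010101100 = 172
0x183 = 00110000011
→ AND → 00010000000 = 128

128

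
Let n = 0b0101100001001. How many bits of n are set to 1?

5

n = 101100001001
Count the 1s: 1 + 1 + 1 + 1 + 1 = 5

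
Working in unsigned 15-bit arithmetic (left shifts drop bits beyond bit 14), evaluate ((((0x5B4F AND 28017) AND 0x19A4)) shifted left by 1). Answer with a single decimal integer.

4608

0x5B4F = 101101101001111
28017 = 110110101110001
→ AND → 100100101000001 = 18753
0x19A4 = 001100110100100
→ AND → 000100100000000 = 2304
→ shifted left by 1 (mod 2^15) → 001001000000000 = 4608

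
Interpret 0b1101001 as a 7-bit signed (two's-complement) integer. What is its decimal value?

-23

pattern = 1101001 (MSB is 1 ⇒ negative)
Invert: 0010110, add 1 → 0010111 = 23, so the value is -23.
(Equivalently: 105 - 2^7 = 105 - 128 = -23.)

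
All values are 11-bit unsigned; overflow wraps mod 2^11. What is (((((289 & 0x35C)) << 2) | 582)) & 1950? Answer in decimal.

1542

289 = 00100100001
0x35C = 01101011100
→ & → 00100000000 = 256
→ << 2 (mod 2^11) → 10000000000 = 1024
582 = 01001000110
→ | → 11001000110 = 1606
1950 = 11110011110
→ & → 11000000110 = 1542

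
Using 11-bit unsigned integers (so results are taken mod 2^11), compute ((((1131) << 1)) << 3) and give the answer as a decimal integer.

1131 = 10001101011
→ << 1 (mod 2^11) → 00011010110 = 214
→ << 3 (mod 2^11) → 11010110000 = 1712

1712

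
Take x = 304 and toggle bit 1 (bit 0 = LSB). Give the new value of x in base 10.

306

x = 100110000
bit 1 is currently 0; toggle it via x ^ (1 << 1) = x ^ 2
→ 100110010 = 306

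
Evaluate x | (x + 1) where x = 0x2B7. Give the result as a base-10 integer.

x = 1010110111 = 695
x + 1 = 1010111000
OR    = 1010111111 = 703
(x | (x + 1) sets the lowest cleared bit.)

703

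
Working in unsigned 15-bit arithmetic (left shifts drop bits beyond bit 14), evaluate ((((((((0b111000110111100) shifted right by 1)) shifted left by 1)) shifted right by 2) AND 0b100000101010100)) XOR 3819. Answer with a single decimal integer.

0b111000110111100 = 111000110111100
→ shifted right by 1 → 011100011011110 = 14558
→ shifted left by 1 (mod 2^15) → 111000110111100 = 29116
→ shifted right by 2 → 001110001101111 = 7279
0b100000101010100 = 100000101010100
→ AND → 000000001000100 = 68
3819 = 000111011101011
→ XOR → 000111010101111 = 3759

3759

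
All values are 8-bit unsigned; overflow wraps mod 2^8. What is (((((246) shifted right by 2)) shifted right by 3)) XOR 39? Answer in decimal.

246 = 11110110
→ shifted right by 2 → 00111101 = 61
→ shifted right by 3 → 00000111 = 7
39 = 00100111
→ XOR → 00100000 = 32

32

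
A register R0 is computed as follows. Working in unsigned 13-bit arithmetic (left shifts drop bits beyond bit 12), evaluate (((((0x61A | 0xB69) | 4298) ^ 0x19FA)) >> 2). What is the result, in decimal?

384

0x61A = 0011000011010
0xB69 = 0101101101001
→ | → 0111101111011 = 3963
4298 = 1000011001010
→ | → 1111111111011 = 8187
0x19FA = 1100111111010
→ ^ → 0011000000001 = 1537
→ >> 2 → 0000110000000 = 384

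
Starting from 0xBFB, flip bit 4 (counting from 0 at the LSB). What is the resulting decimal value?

x = 0101111111011
bit 4 is currently 1; toggle it via x ^ (1 << 4) = x ^ 16
→ 0101111101011 = 3051

3051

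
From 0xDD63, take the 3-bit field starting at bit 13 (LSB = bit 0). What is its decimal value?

6

v = 1101110101100011
Shift right by 13: 110
Mask low 3 bits: 110 = 6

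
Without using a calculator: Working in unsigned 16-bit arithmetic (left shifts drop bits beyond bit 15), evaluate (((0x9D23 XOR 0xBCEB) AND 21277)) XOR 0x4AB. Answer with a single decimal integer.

1443

0x9D23 = 1001110100100011
0xBCEB = 1011110011101011
→ XOR → 0010000111001000 = 8648
21277 = 0101001100011101
→ AND → 0000000100001000 = 264
0x4AB = 0000010010101011
→ XOR → 0000010110100011 = 1443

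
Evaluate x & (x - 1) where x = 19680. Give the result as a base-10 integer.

19648

x = 100110011100000 = 19680
x - 1 = 100110011011111
AND   = 100110011000000 = 19648
(x & (x - 1) clears the lowest set bit of x.)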